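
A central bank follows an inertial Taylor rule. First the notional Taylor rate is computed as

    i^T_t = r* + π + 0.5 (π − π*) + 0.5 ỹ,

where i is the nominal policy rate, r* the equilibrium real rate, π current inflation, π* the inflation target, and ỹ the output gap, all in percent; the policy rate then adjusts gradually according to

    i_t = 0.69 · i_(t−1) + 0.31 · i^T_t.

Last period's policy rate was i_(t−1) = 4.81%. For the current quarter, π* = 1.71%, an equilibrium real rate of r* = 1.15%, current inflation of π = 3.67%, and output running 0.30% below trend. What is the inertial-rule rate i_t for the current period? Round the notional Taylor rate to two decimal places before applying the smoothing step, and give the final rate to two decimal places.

Output 0.30% below potential → ỹ = -0.30.
i^T_t = 1.15 + 3.67 + 0.5 × (3.67 − 1.71) + 0.5 × (-0.30)
   = 1.15 + 3.67 + 0.98 − 0.15 = 5.65
i_t = 0.69 × 4.81 + 0.31 × 5.65 = 3.3189 + 1.7515 = 5.07

5.07%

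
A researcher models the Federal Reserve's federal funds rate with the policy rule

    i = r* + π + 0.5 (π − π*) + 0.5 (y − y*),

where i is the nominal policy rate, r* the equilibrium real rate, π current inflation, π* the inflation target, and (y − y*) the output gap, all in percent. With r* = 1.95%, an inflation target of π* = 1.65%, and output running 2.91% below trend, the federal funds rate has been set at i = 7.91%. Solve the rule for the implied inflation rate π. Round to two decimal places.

5.49%

Output 2.91% below potential → (y − y*) = -2.91.
Collecting π: i = r* + (1 + 0.5) π − 0.5 π* + 0.5 (y − y*)
1.5 π = 7.91 − 1.95 + 0.5 × 1.65 − 0.5 × (-2.91) = 8.24
π = 8.24 / 1.5 = 5.49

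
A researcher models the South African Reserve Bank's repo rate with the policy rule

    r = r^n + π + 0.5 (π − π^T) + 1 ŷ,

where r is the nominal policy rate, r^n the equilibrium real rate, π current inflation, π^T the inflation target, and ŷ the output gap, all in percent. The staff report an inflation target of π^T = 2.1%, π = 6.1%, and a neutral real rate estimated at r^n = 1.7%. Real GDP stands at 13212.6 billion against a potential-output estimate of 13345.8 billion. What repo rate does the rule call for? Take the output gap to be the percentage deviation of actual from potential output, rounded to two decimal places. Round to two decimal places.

8.80%

Output gap = 100 × (13212.6 − 13345.8) / 13345.8 = -1.00%.
r = 1.70 + 6.10 + 0.5 × (6.10 − 2.10) + 1 × (-1.00)
   = 1.70 + 6.1 + 2 − 1 = 8.80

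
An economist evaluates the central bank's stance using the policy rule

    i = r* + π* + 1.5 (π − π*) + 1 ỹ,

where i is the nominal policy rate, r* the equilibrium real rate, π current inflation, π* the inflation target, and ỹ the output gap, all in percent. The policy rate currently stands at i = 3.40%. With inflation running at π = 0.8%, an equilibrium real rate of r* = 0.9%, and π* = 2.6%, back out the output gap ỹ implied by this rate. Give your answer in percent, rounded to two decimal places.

2.60%

1 ỹ = 3.40 − 0.9 − 2.6 − 1.5 × (0.8 − 2.6) = 2.6
ỹ = 2.6 / 1 = 2.60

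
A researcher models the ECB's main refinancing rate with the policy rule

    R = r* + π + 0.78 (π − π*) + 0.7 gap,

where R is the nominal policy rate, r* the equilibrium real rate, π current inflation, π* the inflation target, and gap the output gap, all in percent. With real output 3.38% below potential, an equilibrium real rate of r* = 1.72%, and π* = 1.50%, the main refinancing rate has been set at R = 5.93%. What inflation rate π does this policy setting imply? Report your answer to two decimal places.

4.35%

Output 3.38% below potential → gap = -3.38.
Collecting π: R = r* + (1 + 0.78) π − 0.78 π* + 0.7 gap
1.78 π = 5.93 − 1.72 + 0.78 × 1.50 − 0.7 × (-3.38) = 7.746
π = 7.746 / 1.78 = 4.35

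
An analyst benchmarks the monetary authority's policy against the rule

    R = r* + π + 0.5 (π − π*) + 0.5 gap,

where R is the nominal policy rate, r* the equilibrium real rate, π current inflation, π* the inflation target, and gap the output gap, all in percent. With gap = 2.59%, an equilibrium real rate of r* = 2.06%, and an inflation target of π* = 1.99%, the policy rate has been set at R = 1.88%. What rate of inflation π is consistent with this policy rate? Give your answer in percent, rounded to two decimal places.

Collecting π: R = r* + (1 + 0.5) π − 0.5 π* + 0.5 gap
1.5 π = 1.88 − 2.06 + 0.5 × 1.99 − 0.5 × 2.59 = -0.48
π = -0.48 / 1.5 = -0.32

-0.32%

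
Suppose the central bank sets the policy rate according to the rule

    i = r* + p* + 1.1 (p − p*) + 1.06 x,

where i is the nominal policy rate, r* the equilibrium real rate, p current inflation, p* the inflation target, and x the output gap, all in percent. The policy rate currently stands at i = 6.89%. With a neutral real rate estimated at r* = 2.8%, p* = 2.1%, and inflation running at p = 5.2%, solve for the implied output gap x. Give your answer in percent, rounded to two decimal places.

-1.34%

1.06 x = 6.89 − 2.8 − 2.1 − 1.1 × (5.2 − 2.1) = -1.42
x = -1.42 / 1.06 = -1.34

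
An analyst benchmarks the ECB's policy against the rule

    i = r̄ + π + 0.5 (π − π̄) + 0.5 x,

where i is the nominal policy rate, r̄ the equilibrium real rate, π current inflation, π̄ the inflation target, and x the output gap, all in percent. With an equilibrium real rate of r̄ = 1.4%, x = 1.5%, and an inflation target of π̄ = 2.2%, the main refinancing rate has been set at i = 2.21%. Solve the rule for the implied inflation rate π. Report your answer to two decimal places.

Collecting π: i = r̄ + (1 + 0.5) π − 0.5 π̄ + 0.5 x
1.5 π = 2.21 − 1.4 + 0.5 × 2.2 − 0.5 × 1.5 = 1.16
π = 1.16 / 1.5 = 0.77

0.77%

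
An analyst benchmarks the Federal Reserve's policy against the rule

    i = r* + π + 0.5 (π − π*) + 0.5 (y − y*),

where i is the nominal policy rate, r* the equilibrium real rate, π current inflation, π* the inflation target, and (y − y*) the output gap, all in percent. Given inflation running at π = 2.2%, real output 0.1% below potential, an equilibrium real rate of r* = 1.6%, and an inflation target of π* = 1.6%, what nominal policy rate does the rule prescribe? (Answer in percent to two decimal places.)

4.05%

Output 0.1% below potential → (y − y*) = -0.1.
i = 1.6 + 2.2 + 0.5 × (2.2 − 1.6) + 0.5 × (-0.1)
   = 1.6 + 2.2 + 0.3 − 0.05 = 4.05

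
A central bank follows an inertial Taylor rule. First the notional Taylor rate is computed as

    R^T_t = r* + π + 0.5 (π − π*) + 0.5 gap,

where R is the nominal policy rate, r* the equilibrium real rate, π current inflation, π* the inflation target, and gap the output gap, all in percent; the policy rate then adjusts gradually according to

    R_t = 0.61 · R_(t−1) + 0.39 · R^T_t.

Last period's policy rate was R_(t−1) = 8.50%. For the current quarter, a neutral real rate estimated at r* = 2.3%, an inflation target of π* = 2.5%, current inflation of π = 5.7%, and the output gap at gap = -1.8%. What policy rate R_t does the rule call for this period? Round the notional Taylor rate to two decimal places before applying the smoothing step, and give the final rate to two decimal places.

8.58%

R^T_t = 2.3 + 5.7 + 0.5 × (5.7 − 2.5) + 0.5 × (-1.8)
   = 2.3 + 5.7 + 1.6 − 0.9 = 8.70
R_t = 0.61 × 8.50 + 0.39 × 8.70 = 5.185 + 3.393 = 8.58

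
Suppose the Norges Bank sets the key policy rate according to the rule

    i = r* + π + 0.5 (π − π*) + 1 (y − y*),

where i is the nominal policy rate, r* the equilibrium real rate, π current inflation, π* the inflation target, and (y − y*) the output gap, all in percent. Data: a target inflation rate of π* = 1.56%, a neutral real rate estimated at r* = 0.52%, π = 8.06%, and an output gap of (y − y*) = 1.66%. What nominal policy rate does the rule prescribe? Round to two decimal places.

i = 0.52 + 8.06 + 0.5 × (8.06 − 1.56) + 1 × 1.66
   = 0.52 + 8.06 + 3.25 + 1.66 = 13.49

13.49%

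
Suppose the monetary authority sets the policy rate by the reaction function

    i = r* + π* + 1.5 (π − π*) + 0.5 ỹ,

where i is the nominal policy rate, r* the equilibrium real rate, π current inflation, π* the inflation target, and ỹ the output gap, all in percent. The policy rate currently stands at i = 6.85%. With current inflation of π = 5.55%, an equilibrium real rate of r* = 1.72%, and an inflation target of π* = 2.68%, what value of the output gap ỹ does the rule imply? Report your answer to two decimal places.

-3.71%

0.5 ỹ = 6.85 − 1.72 − 2.68 − 1.5 × (5.55 − 2.68) = -1.855
ỹ = -1.855 / 0.5 = -3.71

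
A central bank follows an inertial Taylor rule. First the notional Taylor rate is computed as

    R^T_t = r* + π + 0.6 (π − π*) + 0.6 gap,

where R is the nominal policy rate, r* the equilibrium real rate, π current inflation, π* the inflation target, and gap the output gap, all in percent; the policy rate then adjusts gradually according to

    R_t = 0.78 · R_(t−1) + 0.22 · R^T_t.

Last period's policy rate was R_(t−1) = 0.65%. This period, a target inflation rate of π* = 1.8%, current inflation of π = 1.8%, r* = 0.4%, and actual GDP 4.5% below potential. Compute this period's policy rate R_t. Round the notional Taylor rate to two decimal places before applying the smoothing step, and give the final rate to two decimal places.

0.40%

Output 4.5% below potential → gap = -4.5.
R^T_t = 0.4 + 1.8 + 0.6 × (1.8 − 1.8) + 0.6 × (-4.5)
   = 0.4 + 1.8 + 0 − 2.7 = -0.50
R_t = 0.78 × 0.65 + 0.22 × (-0.50) = 0.507 − 0.11 = 0.40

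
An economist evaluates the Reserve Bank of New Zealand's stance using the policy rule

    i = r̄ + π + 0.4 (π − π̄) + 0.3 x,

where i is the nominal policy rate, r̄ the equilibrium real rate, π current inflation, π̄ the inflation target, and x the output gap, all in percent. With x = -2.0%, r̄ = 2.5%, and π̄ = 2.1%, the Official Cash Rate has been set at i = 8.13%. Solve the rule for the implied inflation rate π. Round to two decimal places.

5.05%

Collecting π: i = r̄ + (1 + 0.4) π − 0.4 π̄ + 0.3 x
1.4 π = 8.13 − 2.5 + 0.4 × 2.1 − 0.3 × (-2.0) = 7.07
π = 7.07 / 1.4 = 5.05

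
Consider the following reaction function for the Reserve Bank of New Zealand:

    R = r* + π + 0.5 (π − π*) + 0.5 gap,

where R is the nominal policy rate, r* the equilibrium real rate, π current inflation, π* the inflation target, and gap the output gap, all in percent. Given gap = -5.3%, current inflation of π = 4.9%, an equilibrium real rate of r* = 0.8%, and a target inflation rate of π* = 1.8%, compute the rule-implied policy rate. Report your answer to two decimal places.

R = 0.8 + 4.9 + 0.5 × (4.9 − 1.8) + 0.5 × (-5.3)
   = 0.8 + 4.9 + 1.55 − 2.65 = 4.60

4.60%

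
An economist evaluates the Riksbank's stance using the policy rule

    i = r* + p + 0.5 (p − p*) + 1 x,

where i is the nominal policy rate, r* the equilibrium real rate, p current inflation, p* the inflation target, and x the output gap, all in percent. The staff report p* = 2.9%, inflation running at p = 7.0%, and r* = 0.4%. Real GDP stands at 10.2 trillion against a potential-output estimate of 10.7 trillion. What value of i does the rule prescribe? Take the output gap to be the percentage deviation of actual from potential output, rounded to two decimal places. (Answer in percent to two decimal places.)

4.78%

Output gap = 100 × (10.2 − 10.7) / 10.7 = -4.67%.
i = 0.40 + 7.00 + 0.5 × (7.00 − 2.90) + 1 × (-4.67)
   = 0.40 + 7 + 2.05 − 4.67 = 4.78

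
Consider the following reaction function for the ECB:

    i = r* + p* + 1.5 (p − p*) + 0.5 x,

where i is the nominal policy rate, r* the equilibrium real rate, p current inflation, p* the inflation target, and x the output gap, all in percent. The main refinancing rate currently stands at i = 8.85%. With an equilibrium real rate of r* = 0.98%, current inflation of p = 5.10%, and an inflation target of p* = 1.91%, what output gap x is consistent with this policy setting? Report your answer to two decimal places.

2.35%

0.5 x = 8.85 − 0.98 − 1.91 − 1.5 × (5.10 − 1.91) = 1.175
x = 1.175 / 0.5 = 2.35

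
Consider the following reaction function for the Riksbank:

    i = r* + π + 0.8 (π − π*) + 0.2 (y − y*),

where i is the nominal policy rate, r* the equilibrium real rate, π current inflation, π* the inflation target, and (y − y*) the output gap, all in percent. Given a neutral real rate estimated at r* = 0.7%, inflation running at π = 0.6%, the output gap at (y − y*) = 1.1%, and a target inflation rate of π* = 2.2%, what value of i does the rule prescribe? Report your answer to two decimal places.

i = 0.7 + 0.6 + 0.8 × (0.6 − 2.2) + 0.2 × 1.1
   = 0.7 + 0.6 − 1.28 + 0.22 = 0.24

0.24%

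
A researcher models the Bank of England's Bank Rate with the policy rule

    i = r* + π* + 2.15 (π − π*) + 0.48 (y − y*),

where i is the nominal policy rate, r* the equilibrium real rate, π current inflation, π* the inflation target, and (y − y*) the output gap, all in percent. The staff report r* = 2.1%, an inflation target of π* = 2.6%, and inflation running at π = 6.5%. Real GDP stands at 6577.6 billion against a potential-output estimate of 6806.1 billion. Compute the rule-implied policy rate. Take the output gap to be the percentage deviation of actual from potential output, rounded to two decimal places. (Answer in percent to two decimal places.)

11.47%

Output gap = 100 × (6577.6 − 6806.1) / 6806.1 = -3.36%.
i = 2.10 + 2.60 + 2.15 × (6.50 − 2.60) + 0.48 × (-3.36)
   = 2.10 + 2.6 + 8.385 − 1.6128 = 11.47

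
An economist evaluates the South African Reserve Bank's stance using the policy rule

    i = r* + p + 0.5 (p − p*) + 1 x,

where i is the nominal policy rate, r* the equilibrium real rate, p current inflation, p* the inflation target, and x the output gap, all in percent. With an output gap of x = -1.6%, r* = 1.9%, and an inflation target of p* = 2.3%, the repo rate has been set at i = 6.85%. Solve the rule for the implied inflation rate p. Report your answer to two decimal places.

Collecting p: i = r* + (1 + 0.5) p − 0.5 p* + 1 x
1.5 p = 6.85 − 1.9 + 0.5 × 2.3 − 1 × (-1.6) = 7.7
p = 7.7 / 1.5 = 5.13

5.13%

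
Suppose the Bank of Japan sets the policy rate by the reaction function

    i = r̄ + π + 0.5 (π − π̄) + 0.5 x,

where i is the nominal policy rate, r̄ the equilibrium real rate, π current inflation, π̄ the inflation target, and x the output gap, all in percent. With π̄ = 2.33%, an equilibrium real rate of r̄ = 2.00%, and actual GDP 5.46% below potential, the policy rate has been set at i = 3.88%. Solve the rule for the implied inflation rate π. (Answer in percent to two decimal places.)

3.85%

Output 5.46% below potential → x = -5.46.
Collecting π: i = r̄ + (1 + 0.5) π − 0.5 π̄ + 0.5 x
1.5 π = 3.88 − 2.00 + 0.5 × 2.33 − 0.5 × (-5.46) = 5.775
π = 5.775 / 1.5 = 3.85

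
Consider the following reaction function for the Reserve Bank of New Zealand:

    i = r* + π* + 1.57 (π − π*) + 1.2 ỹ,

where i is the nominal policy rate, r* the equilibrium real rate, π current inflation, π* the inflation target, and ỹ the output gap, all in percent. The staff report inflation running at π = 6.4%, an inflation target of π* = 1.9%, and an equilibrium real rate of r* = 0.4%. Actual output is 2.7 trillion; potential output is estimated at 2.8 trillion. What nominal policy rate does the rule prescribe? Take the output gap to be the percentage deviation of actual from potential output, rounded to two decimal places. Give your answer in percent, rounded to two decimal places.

Output gap = 100 × (2.7 − 2.8) / 2.8 = -3.57%.
i = 0.40 + 1.90 + 1.57 × (6.40 − 1.90) + 1.2 × (-3.57)
   = 0.40 + 1.9 + 7.065 − 4.284 = 5.08

5.08%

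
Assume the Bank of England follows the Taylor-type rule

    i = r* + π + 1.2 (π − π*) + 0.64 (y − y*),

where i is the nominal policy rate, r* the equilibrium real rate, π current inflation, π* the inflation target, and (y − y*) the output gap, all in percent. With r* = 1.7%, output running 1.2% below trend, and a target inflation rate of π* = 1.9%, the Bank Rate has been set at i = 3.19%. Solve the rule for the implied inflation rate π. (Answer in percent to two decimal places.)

2.06%

Output 1.2% below potential → (y − y*) = -1.2.
Collecting π: i = r* + (1 + 1.2) π − 1.2 π* + 0.64 (y − y*)
2.2 π = 3.19 − 1.7 + 1.2 × 1.9 − 0.64 × (-1.2) = 4.538
π = 4.538 / 2.2 = 2.06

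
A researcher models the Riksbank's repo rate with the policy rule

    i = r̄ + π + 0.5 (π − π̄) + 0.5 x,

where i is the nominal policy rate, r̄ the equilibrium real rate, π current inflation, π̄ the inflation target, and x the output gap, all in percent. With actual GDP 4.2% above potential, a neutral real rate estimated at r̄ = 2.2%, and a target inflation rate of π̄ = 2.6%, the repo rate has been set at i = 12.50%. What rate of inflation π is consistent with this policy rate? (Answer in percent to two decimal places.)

6.33%

Output 4.2% above potential → x = 4.2.
Collecting π: i = r̄ + (1 + 0.5) π − 0.5 π̄ + 0.5 x
1.5 π = 12.50 − 2.2 + 0.5 × 2.6 − 0.5 × 4.2 = 9.5
π = 9.5 / 1.5 = 6.33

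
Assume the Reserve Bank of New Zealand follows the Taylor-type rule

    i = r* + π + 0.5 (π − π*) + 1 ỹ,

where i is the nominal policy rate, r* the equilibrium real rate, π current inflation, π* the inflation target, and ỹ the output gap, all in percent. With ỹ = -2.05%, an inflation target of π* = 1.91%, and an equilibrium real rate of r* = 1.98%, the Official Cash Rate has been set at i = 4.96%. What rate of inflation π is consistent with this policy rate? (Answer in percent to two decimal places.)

3.99%

Collecting π: i = r* + (1 + 0.5) π − 0.5 π* + 1 ỹ
1.5 π = 4.96 − 1.98 + 0.5 × 1.91 − 1 × (-2.05) = 5.985
π = 5.985 / 1.5 = 3.99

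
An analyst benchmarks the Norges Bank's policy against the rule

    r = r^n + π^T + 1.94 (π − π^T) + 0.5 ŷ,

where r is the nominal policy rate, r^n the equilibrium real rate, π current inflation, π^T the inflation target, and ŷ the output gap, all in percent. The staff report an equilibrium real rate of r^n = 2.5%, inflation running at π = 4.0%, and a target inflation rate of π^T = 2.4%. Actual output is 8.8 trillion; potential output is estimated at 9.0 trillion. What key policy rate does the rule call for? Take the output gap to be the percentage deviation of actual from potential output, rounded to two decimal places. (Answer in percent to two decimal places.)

6.89%

Output gap = 100 × (8.8 − 9.0) / 9.0 = -2.22%.
r = 2.50 + 2.40 + 1.94 × (4.00 − 2.40) + 0.5 × (-2.22)
   = 2.50 + 2.4 + 3.104 − 1.11 = 6.89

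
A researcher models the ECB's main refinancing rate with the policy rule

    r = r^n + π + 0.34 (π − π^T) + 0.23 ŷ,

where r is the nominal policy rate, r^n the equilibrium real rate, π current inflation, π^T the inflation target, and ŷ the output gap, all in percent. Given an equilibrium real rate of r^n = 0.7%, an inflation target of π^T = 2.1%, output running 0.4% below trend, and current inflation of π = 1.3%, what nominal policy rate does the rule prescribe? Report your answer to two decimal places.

Output 0.4% below potential → ŷ = -0.4.
r = 0.7 + 1.3 + 0.34 × (1.3 − 2.1) + 0.23 × (-0.4)
   = 0.7 + 1.3 − 0.272 − 0.092 = 1.64

1.64%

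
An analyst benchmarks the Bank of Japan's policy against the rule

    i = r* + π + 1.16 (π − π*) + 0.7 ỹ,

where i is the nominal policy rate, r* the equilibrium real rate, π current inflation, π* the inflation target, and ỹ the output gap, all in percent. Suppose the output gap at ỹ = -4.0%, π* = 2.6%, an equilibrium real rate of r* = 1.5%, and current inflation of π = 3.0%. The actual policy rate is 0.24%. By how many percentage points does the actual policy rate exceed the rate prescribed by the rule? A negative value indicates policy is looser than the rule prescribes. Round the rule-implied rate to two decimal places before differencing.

i = 1.5 + 3.0 + 1.16 × (3.0 − 2.6) + 0.7 × (-4.0)
   = 1.5 + 3 + 0.464 − 2.8 = 2.16
Deviation = 0.24 − 2.16 = -1.92 pp.

-1.92 pp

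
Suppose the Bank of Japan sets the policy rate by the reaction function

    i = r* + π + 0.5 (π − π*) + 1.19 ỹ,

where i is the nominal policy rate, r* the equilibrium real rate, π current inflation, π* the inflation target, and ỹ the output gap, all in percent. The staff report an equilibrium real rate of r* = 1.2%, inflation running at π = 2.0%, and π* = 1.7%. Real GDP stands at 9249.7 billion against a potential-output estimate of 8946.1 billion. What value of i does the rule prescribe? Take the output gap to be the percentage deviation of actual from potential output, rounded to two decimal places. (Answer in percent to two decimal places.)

Output gap = 100 × (9249.7 − 8946.1) / 8946.1 = 3.39%.
i = 1.20 + 2.00 + 0.5 × (2.00 − 1.70) + 1.19 × 3.39
   = 1.20 + 2 + 0.15 + 4.0341 = 7.38

7.38%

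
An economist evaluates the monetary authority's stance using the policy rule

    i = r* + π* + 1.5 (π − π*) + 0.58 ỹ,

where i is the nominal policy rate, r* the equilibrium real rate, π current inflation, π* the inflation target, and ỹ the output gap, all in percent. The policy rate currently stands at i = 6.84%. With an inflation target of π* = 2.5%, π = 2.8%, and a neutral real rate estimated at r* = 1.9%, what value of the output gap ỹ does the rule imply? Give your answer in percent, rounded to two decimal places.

3.43%

0.58 ỹ = 6.84 − 1.9 − 2.5 − 1.5 × (2.8 − 2.5) = 1.99
ỹ = 1.99 / 0.58 = 3.43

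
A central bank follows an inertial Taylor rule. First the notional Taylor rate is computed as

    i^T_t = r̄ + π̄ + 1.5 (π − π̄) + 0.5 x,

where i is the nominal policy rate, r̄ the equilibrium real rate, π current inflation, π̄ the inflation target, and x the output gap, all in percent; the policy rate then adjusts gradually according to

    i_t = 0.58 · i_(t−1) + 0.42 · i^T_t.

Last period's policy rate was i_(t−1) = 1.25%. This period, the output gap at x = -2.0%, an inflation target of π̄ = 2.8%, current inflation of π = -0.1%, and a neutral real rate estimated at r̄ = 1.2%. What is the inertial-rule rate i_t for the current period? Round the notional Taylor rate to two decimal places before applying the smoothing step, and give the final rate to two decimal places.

0.16%

i^T_t = 1.2 + 2.8 + 1.5 × (-0.1 − 2.8) + 0.5 × (-2.0)
   = 1.2 + 2.8 − 4.35 − 1 = -1.35
i_t = 0.58 × 1.25 + 0.42 × (-1.35) = 0.725 − 0.567 = 0.16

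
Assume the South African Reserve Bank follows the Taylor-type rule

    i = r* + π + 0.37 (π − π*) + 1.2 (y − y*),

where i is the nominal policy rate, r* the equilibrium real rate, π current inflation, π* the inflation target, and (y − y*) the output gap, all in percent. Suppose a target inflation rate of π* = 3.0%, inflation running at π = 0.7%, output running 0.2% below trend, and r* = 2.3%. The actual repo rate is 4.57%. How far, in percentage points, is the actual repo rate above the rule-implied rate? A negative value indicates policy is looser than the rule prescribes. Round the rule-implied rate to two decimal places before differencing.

2.66 pp

Output 0.2% below potential → (y − y*) = -0.2.
i = 2.3 + 0.7 + 0.37 × (0.7 − 3.0) + 1.2 × (-0.2)
   = 2.3 + 0.7 − 0.851 − 0.24 = 1.91
Deviation = 4.57 − 1.91 = 2.66 pp.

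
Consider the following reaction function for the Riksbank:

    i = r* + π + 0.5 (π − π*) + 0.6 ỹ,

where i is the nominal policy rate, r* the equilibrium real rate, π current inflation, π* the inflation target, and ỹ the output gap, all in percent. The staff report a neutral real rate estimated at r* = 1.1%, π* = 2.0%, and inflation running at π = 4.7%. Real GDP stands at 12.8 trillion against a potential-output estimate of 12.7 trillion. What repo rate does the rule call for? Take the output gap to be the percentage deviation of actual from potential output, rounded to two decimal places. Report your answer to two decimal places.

Output gap = 100 × (12.8 − 12.7) / 12.7 = 0.79%.
i = 1.10 + 4.70 + 0.5 × (4.70 − 2.00) + 0.6 × 0.79
   = 1.10 + 4.7 + 1.35 + 0.474 = 7.62

7.62%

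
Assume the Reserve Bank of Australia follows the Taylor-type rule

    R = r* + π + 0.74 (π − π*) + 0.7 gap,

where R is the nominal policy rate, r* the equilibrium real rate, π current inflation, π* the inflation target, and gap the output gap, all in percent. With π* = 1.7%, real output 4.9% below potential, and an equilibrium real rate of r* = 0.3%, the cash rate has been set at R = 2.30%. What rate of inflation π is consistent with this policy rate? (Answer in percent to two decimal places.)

Output 4.9% below potential → gap = -4.9.
Collecting π: R = r* + (1 + 0.74) π − 0.74 π* + 0.7 gap
1.74 π = 2.30 − 0.3 + 0.74 × 1.7 − 0.7 × (-4.9) = 6.688
π = 6.688 / 1.74 = 3.84

3.84%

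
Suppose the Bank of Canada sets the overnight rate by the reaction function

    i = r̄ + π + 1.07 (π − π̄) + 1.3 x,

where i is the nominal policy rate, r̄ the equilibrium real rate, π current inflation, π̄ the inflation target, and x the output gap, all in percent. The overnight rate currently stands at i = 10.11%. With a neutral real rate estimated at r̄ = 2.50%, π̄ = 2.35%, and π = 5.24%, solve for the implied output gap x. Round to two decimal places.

1.3 x = 10.11 − 2.50 − 5.24 − 1.07 × (5.24 − 2.35) = -0.7223
x = -0.7223 / 1.3 = -0.56

-0.56%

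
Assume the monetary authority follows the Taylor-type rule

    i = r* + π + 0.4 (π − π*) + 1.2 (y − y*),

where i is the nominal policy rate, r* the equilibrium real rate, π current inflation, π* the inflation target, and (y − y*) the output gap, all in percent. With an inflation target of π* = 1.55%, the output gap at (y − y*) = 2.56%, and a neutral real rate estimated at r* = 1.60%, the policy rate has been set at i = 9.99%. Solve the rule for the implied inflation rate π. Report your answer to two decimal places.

4.24%

Collecting π: i = r* + (1 + 0.4) π − 0.4 π* + 1.2 (y − y*)
1.4 π = 9.99 − 1.60 + 0.4 × 1.55 − 1.2 × 2.56 = 5.938
π = 5.938 / 1.4 = 4.24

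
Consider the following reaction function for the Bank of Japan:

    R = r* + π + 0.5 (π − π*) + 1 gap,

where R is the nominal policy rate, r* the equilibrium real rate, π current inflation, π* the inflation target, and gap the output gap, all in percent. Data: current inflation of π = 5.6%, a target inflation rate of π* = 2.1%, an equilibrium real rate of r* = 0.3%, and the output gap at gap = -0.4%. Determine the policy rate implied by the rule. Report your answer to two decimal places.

7.25%

R = 0.3 + 5.6 + 0.5 × (5.6 − 2.1) + 1 × (-0.4)
   = 0.3 + 5.6 + 1.75 − 0.4 = 7.25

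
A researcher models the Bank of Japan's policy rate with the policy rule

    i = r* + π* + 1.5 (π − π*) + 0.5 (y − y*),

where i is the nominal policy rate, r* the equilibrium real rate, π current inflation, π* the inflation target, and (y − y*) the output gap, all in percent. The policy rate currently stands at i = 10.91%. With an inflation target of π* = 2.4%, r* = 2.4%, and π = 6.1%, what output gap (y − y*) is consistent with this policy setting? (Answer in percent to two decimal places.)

0.5 (y − y*) = 10.91 − 2.4 − 2.4 − 1.5 × (6.1 − 2.4) = 0.56
(y − y*) = 0.56 / 0.5 = 1.12

1.12%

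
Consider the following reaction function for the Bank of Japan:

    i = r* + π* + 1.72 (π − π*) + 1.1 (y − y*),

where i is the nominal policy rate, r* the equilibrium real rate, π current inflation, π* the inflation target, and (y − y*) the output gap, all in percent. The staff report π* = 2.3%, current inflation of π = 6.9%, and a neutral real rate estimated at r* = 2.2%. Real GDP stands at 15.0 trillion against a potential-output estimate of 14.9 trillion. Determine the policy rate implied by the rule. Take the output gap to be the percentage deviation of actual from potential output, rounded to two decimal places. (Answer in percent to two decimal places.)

13.15%

Output gap = 100 × (15.0 − 14.9) / 14.9 = 0.67%.
i = 2.20 + 2.30 + 1.72 × (6.90 − 2.30) + 1.1 × 0.67
   = 2.20 + 2.3 + 7.912 + 0.737 = 13.15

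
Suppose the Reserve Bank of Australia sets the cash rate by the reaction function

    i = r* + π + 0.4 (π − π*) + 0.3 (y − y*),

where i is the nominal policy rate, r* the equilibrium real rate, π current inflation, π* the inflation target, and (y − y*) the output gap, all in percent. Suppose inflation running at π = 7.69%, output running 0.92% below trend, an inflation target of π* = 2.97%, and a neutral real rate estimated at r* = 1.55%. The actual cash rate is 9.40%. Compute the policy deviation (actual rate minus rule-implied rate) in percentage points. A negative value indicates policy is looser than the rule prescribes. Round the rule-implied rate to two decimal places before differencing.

Output 0.92% below potential → (y − y*) = -0.92.
i = 1.55 + 7.69 + 0.4 × (7.69 − 2.97) + 0.3 × (-0.92)
   = 1.55 + 7.69 + 1.888 − 0.276 = 10.85
Deviation = 9.40 − 10.85 = -1.45 pp.

-1.45 pp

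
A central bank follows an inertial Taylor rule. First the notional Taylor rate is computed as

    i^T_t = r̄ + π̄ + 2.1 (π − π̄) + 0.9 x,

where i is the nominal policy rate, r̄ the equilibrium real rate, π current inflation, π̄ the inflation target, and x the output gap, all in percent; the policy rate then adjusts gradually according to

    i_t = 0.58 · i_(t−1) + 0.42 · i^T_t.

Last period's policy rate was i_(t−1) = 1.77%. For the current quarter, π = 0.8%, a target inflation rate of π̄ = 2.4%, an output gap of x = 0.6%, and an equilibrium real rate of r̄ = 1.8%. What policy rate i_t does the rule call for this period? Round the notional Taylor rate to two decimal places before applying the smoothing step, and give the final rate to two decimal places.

1.61%

i^T_t = 1.8 + 2.4 + 2.1 × (0.8 − 2.4) + 0.9 × 0.6
   = 1.8 + 2.4 − 3.36 + 0.54 = 1.38
i_t = 0.58 × 1.77 + 0.42 × 1.38 = 1.0266 + 0.5796 = 1.61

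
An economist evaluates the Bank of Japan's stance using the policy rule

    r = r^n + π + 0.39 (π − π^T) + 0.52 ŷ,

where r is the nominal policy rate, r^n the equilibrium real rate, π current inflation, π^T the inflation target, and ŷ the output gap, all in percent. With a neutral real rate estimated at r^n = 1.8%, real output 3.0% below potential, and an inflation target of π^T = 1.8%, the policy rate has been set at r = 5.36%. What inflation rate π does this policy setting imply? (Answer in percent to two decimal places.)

4.19%

Output 3.0% below potential → ŷ = -3.0.
Collecting π: r = r^n + (1 + 0.39) π − 0.39 π^T + 0.52 ŷ
1.39 π = 5.36 − 1.8 + 0.39 × 1.8 − 0.52 × (-3.0) = 5.822
π = 5.822 / 1.39 = 4.19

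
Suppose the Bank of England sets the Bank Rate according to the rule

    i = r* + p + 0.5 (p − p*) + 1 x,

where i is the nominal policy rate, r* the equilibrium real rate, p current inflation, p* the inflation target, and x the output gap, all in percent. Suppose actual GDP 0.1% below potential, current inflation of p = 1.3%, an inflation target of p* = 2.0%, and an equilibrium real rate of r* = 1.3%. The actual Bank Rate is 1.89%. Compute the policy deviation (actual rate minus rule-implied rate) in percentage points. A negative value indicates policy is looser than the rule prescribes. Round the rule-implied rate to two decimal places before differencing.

Output 0.1% below potential → x = -0.1.
i = 1.3 + 1.3 + 0.5 × (1.3 − 2.0) + 1 × (-0.1)
   = 1.3 + 1.3 − 0.35 − 0.1 = 2.15
Deviation = 1.89 − 2.15 = -0.26 pp.

-0.26 pp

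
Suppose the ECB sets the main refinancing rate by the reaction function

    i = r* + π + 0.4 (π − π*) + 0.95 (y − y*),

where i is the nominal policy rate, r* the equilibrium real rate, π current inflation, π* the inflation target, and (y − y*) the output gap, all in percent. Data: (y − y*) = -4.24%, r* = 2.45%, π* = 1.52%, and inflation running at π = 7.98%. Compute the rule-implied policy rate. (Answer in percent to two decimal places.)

8.99%

i = 2.45 + 7.98 + 0.4 × (7.98 − 1.52) + 0.95 × (-4.24)
   = 2.45 + 7.98 + 2.584 − 4.028 = 8.99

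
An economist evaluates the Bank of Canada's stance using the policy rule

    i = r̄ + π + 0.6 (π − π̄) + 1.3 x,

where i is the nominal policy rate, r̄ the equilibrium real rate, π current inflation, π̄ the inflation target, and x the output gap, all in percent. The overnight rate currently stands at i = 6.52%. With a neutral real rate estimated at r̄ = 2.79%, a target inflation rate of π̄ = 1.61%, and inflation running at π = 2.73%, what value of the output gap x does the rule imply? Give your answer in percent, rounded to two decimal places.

0.25%

1.3 x = 6.52 − 2.79 − 2.73 − 0.6 × (2.73 − 1.61) = 0.328
x = 0.328 / 1.3 = 0.25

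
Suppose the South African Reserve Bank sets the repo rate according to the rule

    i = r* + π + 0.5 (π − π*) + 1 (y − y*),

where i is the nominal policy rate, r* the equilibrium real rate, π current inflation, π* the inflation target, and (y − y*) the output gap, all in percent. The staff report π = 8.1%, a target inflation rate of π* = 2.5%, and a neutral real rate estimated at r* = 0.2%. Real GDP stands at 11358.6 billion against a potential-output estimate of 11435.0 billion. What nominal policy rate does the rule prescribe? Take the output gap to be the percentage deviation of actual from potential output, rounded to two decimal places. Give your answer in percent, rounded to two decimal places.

10.43%

Output gap = 100 × (11358.6 − 11435.0) / 11435.0 = -0.67%.
i = 0.20 + 8.10 + 0.5 × (8.10 − 2.50) + 1 × (-0.67)
   = 0.20 + 8.1 + 2.8 − 0.67 = 10.43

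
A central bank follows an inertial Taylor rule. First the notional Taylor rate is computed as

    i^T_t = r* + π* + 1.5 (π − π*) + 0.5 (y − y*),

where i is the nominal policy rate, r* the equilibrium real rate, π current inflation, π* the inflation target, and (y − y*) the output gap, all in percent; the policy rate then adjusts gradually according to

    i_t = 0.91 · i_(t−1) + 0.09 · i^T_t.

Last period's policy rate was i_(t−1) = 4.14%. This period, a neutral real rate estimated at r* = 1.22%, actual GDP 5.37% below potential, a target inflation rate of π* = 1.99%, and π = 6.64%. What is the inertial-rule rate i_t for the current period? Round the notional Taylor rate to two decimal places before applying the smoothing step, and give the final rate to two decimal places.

Output 5.37% below potential → (y − y*) = -5.37.
i^T_t = 1.22 + 1.99 + 1.5 × (6.64 − 1.99) + 0.5 × (-5.37)
   = 1.22 + 1.99 + 6.975 − 2.685 = 7.50
i_t = 0.91 × 4.14 + 0.09 × 7.50 = 3.7674 + 0.675 = 4.44

4.44%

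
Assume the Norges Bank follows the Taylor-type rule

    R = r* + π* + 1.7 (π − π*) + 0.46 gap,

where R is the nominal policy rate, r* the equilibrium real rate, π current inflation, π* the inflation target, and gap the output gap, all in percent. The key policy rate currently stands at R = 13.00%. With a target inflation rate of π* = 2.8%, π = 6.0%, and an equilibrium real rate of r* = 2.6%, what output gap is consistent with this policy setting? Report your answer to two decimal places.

0.46 gap = 13.00 − 2.6 − 2.8 − 1.7 × (6.0 − 2.8) = 2.16
gap = 2.16 / 0.46 = 4.70

4.70%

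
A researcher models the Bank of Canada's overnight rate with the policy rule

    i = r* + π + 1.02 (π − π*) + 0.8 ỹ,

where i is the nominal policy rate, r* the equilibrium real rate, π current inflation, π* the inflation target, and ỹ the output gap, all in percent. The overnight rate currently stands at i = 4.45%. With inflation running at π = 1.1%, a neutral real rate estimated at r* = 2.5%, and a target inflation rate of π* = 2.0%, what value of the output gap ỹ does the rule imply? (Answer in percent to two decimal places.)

2.21%

0.8 ỹ = 4.45 − 2.5 − 1.1 − 1.02 × (1.1 − 2.0) = 1.768
ỹ = 1.768 / 0.8 = 2.21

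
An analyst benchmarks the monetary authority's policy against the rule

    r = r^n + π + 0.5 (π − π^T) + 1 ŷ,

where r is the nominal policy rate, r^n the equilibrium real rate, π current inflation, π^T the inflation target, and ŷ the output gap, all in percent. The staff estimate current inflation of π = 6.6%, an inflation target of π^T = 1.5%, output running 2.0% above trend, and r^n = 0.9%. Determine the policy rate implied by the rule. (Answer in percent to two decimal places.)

12.05%

Output 2.0% above potential → ŷ = 2.0.
r = 0.9 + 6.6 + 0.5 × (6.6 − 1.5) + 1 × 2.0
   = 0.9 + 6.6 + 2.55 + 2 = 12.05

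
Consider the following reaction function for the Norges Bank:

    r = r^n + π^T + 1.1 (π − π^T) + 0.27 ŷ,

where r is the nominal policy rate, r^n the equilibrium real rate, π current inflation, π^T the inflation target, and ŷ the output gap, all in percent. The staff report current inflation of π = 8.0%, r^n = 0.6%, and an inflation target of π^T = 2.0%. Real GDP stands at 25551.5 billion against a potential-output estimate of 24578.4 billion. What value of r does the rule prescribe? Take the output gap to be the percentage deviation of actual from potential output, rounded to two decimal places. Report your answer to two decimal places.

Output gap = 100 × (25551.5 − 24578.4) / 24578.4 = 3.96%.
r = 0.60 + 2.00 + 1.1 × (8.00 − 2.00) + 0.27 × 3.96
   = 0.60 + 2 + 6.6 + 1.0692 = 10.27

10.27%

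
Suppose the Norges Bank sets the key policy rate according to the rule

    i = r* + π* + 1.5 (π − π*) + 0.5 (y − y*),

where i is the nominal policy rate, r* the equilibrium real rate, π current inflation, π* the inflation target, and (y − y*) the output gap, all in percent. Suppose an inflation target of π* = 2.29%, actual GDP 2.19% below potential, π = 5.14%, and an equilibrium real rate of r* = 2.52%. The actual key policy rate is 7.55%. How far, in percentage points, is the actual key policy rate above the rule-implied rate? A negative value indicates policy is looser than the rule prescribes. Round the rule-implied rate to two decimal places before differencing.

-0.44 pp

Output 2.19% below potential → (y − y*) = -2.19.
i = 2.52 + 2.29 + 1.5 × (5.14 − 2.29) + 0.5 × (-2.19)
   = 2.52 + 2.29 + 4.275 − 1.095 = 7.99
Deviation = 7.55 − 7.99 = -0.44 pp.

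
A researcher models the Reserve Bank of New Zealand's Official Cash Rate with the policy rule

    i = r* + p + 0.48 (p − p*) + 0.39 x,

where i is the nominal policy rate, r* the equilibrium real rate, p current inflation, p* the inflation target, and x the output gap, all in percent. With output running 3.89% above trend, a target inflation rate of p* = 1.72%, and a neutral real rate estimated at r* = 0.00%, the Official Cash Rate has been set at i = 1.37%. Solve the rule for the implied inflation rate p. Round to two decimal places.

0.46%

Output 3.89% above potential → x = 3.89.
Collecting p: i = r* + (1 + 0.48) p − 0.48 p* + 0.39 x
1.48 p = 1.37 − 0.00 + 0.48 × 1.72 − 0.39 × 3.89 = 0.6785
p = 0.6785 / 1.48 = 0.46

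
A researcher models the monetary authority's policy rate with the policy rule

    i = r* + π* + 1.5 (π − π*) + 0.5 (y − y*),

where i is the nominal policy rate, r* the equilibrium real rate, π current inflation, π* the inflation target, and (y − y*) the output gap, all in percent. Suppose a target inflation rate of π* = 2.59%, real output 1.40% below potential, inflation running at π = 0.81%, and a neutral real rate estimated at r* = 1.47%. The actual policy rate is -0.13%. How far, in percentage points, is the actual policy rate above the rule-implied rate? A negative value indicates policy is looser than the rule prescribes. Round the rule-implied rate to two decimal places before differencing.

Output 1.40% below potential → (y − y*) = -1.40.
i = 1.47 + 2.59 + 1.5 × (0.81 − 2.59) + 0.5 × (-1.40)
   = 1.47 + 2.59 − 2.67 − 0.7 = 0.69
Deviation = -0.13 − 0.69 = -0.82 pp.

-0.82 pp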